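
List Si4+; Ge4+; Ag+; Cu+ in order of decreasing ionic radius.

Ag+ > Cu+ > Ge4+ > Si4+

Si4+: 10 e⁻, Z=14, Ge4+: 28 e⁻, Z=32, Cu+: 28 e⁻, Z=29, Ag+: 46 e⁻, Z=47. Si4+ < Ge4+ (same group, 1 shell fewer); Ge4+ < Cu+ (isoelectronic, higher Z=32 is smaller); Cu+ < Ag+ (same group, period 4 vs 5).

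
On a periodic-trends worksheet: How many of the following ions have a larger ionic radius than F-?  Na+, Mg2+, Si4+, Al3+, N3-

1

Isoelectronic series (10 e⁻ each). Size is set by nuclear charge: more protons means a smaller ion. Si4+ (Z=14), Al3+ (Z=13), Mg2+ (Z=12), Na+ (Z=11), F- (Z=9), N3- (Z=7).
Relative to F-, the ions that are larger are N3-. So 1 is larger.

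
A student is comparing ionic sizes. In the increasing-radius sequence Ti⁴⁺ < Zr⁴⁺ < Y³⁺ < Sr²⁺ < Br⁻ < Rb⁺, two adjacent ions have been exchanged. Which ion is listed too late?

Rb⁺

Check each adjacent pair. Br⁻ and Rb⁺ are reversed: both have 36 electrons but Z(Rb)=37 > Z(Br)=35, so Rb⁺ should be the smaller of the two. No other neighbouring pair contradicts the periodic trends, so Rb⁺ is the ion listed too late.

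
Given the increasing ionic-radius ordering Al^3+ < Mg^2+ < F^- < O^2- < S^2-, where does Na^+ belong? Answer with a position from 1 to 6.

3

Tabulating Z and e⁻: Al^3+: 10 e⁻, Z=13, Mg^2+: 10 e⁻, Z=12, Na^+: 10 e⁻, Z=11, F^-: 10 e⁻, Z=9, O^2-: 10 e⁻, Z=8, S^2-: 18 e⁻, Z=16. Al^3+ < Mg^2+ (isoelectronic, higher Z=13 is smaller); Mg^2+ < Na^+ (both 10 e⁻, Z=12>11); Na^+ < F^- (both 10 e⁻, Z=11>9); F^- < O^2- (both 10 e⁻, Z=9>8); O^2- < S^2- (same group, period 2 vs 3).
Putting Na^+ in gives Al^3+ < Mg^2+ < Na^+ < F^- < O^2- < S^2-; it lands at slot 3.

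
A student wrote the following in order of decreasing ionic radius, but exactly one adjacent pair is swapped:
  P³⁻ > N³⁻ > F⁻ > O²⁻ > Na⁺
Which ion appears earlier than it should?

F⁻

Scanning neighbour by neighbour, only F⁻/O²⁻ violates a trend: F⁻ and O²⁻ share 10 electrons; the higher nuclear charge on F (Z=9) contracts it more, so F⁻ < O²⁻. That makes F⁻ the one sitting a position early relative to where it belongs.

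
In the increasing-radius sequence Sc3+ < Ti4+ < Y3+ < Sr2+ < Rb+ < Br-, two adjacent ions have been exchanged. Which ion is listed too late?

Compare adjacent ions: they are isoelectronic (18 e⁻) and Ti has more protons than Sc (22 vs 21), making Ti4+ smaller — yet in this increasing list Sc3+ sits before Ti4+. Nothing else is reversed, so Ti4+ should move one place to the left.

Ti4+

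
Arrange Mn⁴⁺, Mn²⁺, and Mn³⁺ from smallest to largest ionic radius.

Mn⁴⁺ < Mn³⁺ < Mn²⁺

These are all Mn ions. Removing more electrons (higher positive charge) pulls the remaining electrons in closer, so Mn⁴⁺ is smallest and Mn²⁺ is largest.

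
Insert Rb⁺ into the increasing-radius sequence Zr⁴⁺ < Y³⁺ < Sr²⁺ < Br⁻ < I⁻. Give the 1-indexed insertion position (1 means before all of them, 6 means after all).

4

Zr⁴⁺ has 36 e⁻ (Z=40), Y³⁺ has 36 e⁻ (Z=39), Sr²⁺ has 36 e⁻ (Z=38), Rb⁺ has 36 e⁻ (Z=37), Br⁻ has 36 e⁻ (Z=35), I⁻ has 54 e⁻ (Z=53). Zr⁴⁺ < Y³⁺ (isoelectronic, higher Z=40 is smaller); Y³⁺ < Sr²⁺ (isoelectronic, higher Z=39 is smaller); Sr²⁺ < Rb⁺ (isoelectronic, higher Z=38 is smaller); Rb⁺ < Br⁻ (isoelectronic, higher Z=37 is smaller); Br⁻ < I⁻ (same group, 1 shell fewer).
Putting Rb⁺ in gives Zr⁴⁺ < Y³⁺ < Sr²⁺ < Rb⁺ < Br⁻ < I⁻; it lands at slot 4.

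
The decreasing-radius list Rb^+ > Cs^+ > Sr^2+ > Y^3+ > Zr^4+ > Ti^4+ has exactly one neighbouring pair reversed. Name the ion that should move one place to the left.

The pair Rb^+, Cs^+ is the wrong way round — same group and charge — period 5 sits above period 6, so Rb^+ is smaller. All other adjacent pairs agree with periodic trends, so Cs^+ is the misplaced ion.

Cs^+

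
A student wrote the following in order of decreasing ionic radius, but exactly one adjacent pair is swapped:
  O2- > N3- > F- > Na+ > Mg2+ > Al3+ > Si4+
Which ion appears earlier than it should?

O2-

The pair O2-, N3- is the wrong way round — O2- and N3- share 10 electrons; the higher nuclear charge on O (Z=8) contracts it more, so O2- < N3-. All other adjacent pairs agree with periodic trends, so O2- is the misplaced ion.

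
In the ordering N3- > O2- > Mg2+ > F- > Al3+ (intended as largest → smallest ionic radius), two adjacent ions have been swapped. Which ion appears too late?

F-

Check each adjacent pair. Mg2+ and F- are reversed: they are isoelectronic (10 e⁻) and Mg has more protons than F (12 vs 9), making Mg2+ smaller. No other neighbouring pair contradicts the periodic trends, so F- is the ion listed too late.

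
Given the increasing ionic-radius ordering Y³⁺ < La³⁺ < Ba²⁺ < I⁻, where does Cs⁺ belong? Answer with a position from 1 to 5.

4

Y³⁺ (Z=39, 36 e⁻), La³⁺ (Z=57, 54 e⁻), Ba²⁺ (Z=56, 54 e⁻), Cs⁺ (Z=55, 54 e⁻), I⁻ (Z=53, 54 e⁻). Y³⁺ < La³⁺ (same group, 1 shell fewer); La³⁺ < Ba²⁺ (both 54 e⁻, Z=57>56); Ba²⁺ < Cs⁺ (both 54 e⁻, Z=56>55); Cs⁺ < I⁻ (isoelectronic, higher Z=55 is smaller).
The complete sequence is Y³⁺ < La³⁺ < Ba²⁺ < Cs⁺ < I⁻. Cs⁺ sits at position 4.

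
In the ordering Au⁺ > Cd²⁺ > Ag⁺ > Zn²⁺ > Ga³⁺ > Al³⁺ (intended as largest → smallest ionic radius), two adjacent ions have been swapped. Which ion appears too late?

Ag⁺

Scanning neighbour by neighbour, only Cd²⁺/Ag⁺ violates a trend: Cd²⁺ and Ag⁺ share 46 electrons; the higher nuclear charge on Cd (Z=48) contracts it more, so Cd²⁺ < Ag⁺. That makes Ag⁺ the one sitting a position late relative to where it belongs.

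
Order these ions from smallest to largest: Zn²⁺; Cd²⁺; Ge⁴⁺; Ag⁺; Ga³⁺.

Ge⁴⁺ < Ga³⁺ < Zn²⁺ < Cd²⁺ < Ag⁺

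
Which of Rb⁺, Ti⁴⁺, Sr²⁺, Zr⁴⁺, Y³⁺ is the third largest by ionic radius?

Y³⁺

Electron counts and nuclear charges: Ti⁴⁺: 18 e⁻, Z=22, Zr⁴⁺: 36 e⁻, Z=40, Y³⁺: 36 e⁻, Z=39, Sr²⁺: 36 e⁻, Z=38, Rb⁺: 36 e⁻, Z=37. Ti⁴⁺ < Zr⁴⁺ (same group, 1 shell fewer); Zr⁴⁺ < Y³⁺ (isoelectronic, higher Z=40 is smaller); Y³⁺ < Sr²⁺ (both 36 e⁻, Z=39>38); Sr²⁺ < Rb⁺ (both 36 e⁻, Z=38>37).
Full ascending order: Ti⁴⁺ < Zr⁴⁺ < Y³⁺ < Sr²⁺ < Rb⁺. Counting from the largest, position 3 is Y³⁺.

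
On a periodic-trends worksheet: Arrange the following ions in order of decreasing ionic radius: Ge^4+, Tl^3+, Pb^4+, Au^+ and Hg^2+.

Electron counts and nuclear charges: Ge^4+ has 28 e⁻ (Z=32), Pb^4+ has 78 e⁻ (Z=82), Tl^3+ has 78 e⁻ (Z=81), Hg^2+ has 78 e⁻ (Z=80), Au^+ has 78 e⁻ (Z=79). Ge^4+ < Pb^4+ (same group, period 4 vs 6); Pb^4+ < Tl^3+ (both 78 e⁻, Z=82>81); Tl^3+ < Hg^2+ (isoelectronic, higher Z=81 is smaller); Hg^2+ < Au^+ (both 78 e⁻, Z=80>79).

Au^+ > Hg^2+ > Tl^3+ > Pb^4+ > Ge^4+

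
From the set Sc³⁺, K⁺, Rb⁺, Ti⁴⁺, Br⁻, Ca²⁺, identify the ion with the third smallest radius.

Work out protons and electrons: Ti⁴⁺ (Z=22, 18 e⁻), Sc³⁺ (Z=21, 18 e⁻), Ca²⁺ (Z=20, 18 e⁻), K⁺ (Z=19, 18 e⁻), Rb⁺ (Z=37, 36 e⁻), Br⁻ (Z=35, 36 e⁻). Ti⁴⁺ < Sc³⁺ (isoelectronic, higher Z=22 is smaller); Sc³⁺ < Ca²⁺ (isoelectronic, higher Z=21 is smaller); Ca²⁺ < K⁺ (both 18 e⁻, Z=20>19); K⁺ < Rb⁺ (same group, 1 shell fewer); Rb⁺ < Br⁻ (isoelectronic, higher Z=37 is smaller).
So the order is Ti⁴⁺ < Sc³⁺ < Ca²⁺ < K⁺ < Rb⁺ < Br⁻; the 3rd-smallest ion is Ca²⁺.

Ca²⁺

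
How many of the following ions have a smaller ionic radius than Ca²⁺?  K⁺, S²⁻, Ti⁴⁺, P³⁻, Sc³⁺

2

Each ion has 18 electrons. The ranking follows nuclear charge in reverse — greater Z gives a smaller radius. Ti⁴⁺ (Z=22), Sc³⁺ (Z=21), Ca²⁺ (Z=20), K⁺ (Z=19), S²⁻ (Z=16), P³⁻ (Z=15).
Relative to Ca²⁺, the ions that are smaller are Ti⁴⁺, Sc³⁺. So 2 are smaller.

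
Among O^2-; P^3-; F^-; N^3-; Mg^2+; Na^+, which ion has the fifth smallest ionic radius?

Work out protons and electrons: Mg^2+: 10 e⁻, Z=12, Na^+: 10 e⁻, Z=11, F^-: 10 e⁻, Z=9, O^2-: 10 e⁻, Z=8, N^3-: 10 e⁻, Z=7, P^3-: 18 e⁻, Z=15. Mg^2+ < Na^+ (both 10 e⁻, Z=12>11); Na^+ < F^- (isoelectronic, higher Z=11 is smaller); F^- < O^2- (isoelectronic, higher Z=9 is smaller); O^2- < N^3- (both 10 e⁻, Z=8>7); N^3- < P^3- (same group, 1 shell fewer).
That gives Mg^2+ < Na^+ < F^- < O^2- < N^3- < P^3-. From the smallest end, number 5 is N^3-.

N^3-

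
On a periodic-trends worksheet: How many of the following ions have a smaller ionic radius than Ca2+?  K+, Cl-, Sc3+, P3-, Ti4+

2

These species are isoelectronic with 18 electrons. The only difference is the number of protons: Ti4+ (Z=22), Sc3+ (Z=21), Ca2+ (Z=20), K+ (Z=19), Cl- (Z=17), P3- (Z=15). The strongest nuclear pull (Ti4+) gives the smallest ion.
Relative to Ca2+, the ions that are smaller are Ti4+, Sc3+. So 2 are smaller.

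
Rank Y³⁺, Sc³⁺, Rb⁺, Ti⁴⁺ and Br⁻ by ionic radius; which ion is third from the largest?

Electron counts and nuclear charges: Ti⁴⁺: 18 e⁻, Z=22, Sc³⁺: 18 e⁻, Z=21, Y³⁺: 36 e⁻, Z=39, Rb⁺: 36 e⁻, Z=37, Br⁻: 36 e⁻, Z=35. Ti⁴⁺ < Sc³⁺ (isoelectronic, higher Z=22 is smaller); Sc³⁺ < Y³⁺ (same group, 1 shell fewer); Y³⁺ < Rb⁺ (isoelectronic, higher Z=39 is smaller); Rb⁺ < Br⁻ (both 36 e⁻, Z=37>35).
Full ascending order: Ti⁴⁺ < Sc³⁺ < Y³⁺ < Rb⁺ < Br⁻. Counting from the largest, position 3 is Y³⁺.

Y³⁺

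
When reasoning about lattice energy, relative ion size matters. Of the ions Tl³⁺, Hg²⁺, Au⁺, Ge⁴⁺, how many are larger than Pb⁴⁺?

Electron counts and nuclear charges: Ge⁴⁺ has 28 e⁻ (Z=32), Pb⁴⁺ has 78 e⁻ (Z=82), Tl³⁺ has 78 e⁻ (Z=81), Hg²⁺ has 78 e⁻ (Z=80), Au⁺ has 78 e⁻ (Z=79). Ge⁴⁺ < Pb⁴⁺ (same group, 2 shells fewer); Pb⁴⁺ < Tl³⁺ (isoelectronic, higher Z=82 is smaller); Tl³⁺ < Hg²⁺ (both 78 e⁻, Z=81>80); Hg²⁺ < Au⁺ (isoelectronic, higher Z=80 is smaller).
Placing each against Pb⁴⁺: smaller — Ge⁴⁺; larger — Tl³⁺, Hg²⁺, Au⁺. That's 3.

3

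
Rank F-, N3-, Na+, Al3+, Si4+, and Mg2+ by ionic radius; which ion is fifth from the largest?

Isoelectronic series (10 e⁻ each). Size is set by nuclear charge: more protons means a smaller ion. Si4+ (Z=14), Al3+ (Z=13), Mg2+ (Z=12), Na+ (Z=11), F- (Z=9), N3- (Z=7).
Ordering: Si4+ < Al3+ < Mg2+ < Na+ < F- < N3-. The fifth largest is Al3+.

Al3+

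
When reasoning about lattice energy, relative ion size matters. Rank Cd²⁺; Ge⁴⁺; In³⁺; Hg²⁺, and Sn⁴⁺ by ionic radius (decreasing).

Hg²⁺ > Cd²⁺ > In³⁺ > Sn⁴⁺ > Ge⁴⁺

Electron counts and nuclear charges: Ge⁴⁺: 28 e⁻, Z=32, Sn⁴⁺: 46 e⁻, Z=50, In³⁺: 46 e⁻, Z=49, Cd²⁺: 46 e⁻, Z=48, Hg²⁺: 78 e⁻, Z=80. Ge⁴⁺ < Sn⁴⁺ (same group, 1 shell fewer); Sn⁴⁺ < In³⁺ (both 46 e⁻, Z=50>49); In³⁺ < Cd²⁺ (isoelectronic, higher Z=49 is smaller); Cd²⁺ < Hg²⁺ (same group, period 5 vs 6).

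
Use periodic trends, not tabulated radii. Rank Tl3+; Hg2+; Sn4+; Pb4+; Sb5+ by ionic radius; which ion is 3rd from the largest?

Pb4+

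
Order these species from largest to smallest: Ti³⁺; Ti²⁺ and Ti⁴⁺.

For a single element, ionic radius drops as positive charge rises — Ti⁴⁺ < Ti²⁺.

Ti²⁺ > Ti³⁺ > Ti⁴⁺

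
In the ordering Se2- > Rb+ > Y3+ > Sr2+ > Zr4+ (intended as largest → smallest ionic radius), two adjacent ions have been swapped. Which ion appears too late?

Compare adjacent ions: both have 36 electrons but Z(Y)=39 > Z(Sr)=38, so Y3+ should be the smaller of the two — yet in this decreasing list Y3+ sits before Sr2+. Nothing else is reversed, so Sr2+ should move one place to the left.

Sr2+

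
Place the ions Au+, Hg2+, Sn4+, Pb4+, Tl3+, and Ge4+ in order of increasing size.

Ge4+ < Sn4+ < Pb4+ < Tl3+ < Hg2+ < Au+

Tabulating Z and e⁻: Ge4+: 28 e⁻, Z=32, Sn4+: 46 e⁻, Z=50, Pb4+: 78 e⁻, Z=82, Tl3+: 78 e⁻, Z=81, Hg2+: 78 e⁻, Z=80, Au+: 78 e⁻, Z=79. Ge4+ < Sn4+ (same group, period 4 vs 5); Sn4+ < Pb4+ (same group, 1 shell fewer); Pb4+ < Tl3+ (both 78 e⁻, Z=82>81); Tl3+ < Hg2+ (isoelectronic, higher Z=81 is smaller); Hg2+ < Au+ (both 78 e⁻, Z=80>79).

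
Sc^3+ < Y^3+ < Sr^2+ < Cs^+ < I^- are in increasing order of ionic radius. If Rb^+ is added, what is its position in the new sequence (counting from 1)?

4

Work out protons and electrons: Sc^3+: 18 e⁻, Z=21, Y^3+: 36 e⁻, Z=39, Sr^2+: 36 e⁻, Z=38, Rb^+: 36 e⁻, Z=37, Cs^+: 54 e⁻, Z=55, I^-: 54 e⁻, Z=53. Sc^3+ < Y^3+ (same group, period 4 vs 5); Y^3+ < Sr^2+ (isoelectronic, higher Z=39 is smaller); Sr^2+ < Rb^+ (both 36 e⁻, Z=38>37); Rb^+ < Cs^+ (same group, 1 shell fewer); Cs^+ < I^- (isoelectronic, higher Z=55 is smaller).
The complete sequence is Sc^3+ < Y^3+ < Sr^2+ < Rb^+ < Cs^+ < I^-. Rb^+ sits at position 4.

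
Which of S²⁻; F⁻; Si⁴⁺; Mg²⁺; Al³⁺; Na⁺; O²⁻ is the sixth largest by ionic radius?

First list Z and electron count for each: Si⁴⁺ has 10 e⁻ (Z=14), Al³⁺ has 10 e⁻ (Z=13), Mg²⁺ has 10 e⁻ (Z=12), Na⁺ has 10 e⁻ (Z=11), F⁻ has 10 e⁻ (Z=9), O²⁻ has 10 e⁻ (Z=8), S²⁻ has 18 e⁻ (Z=16). Si⁴⁺ < Al³⁺ (isoelectronic, higher Z=14 is smaller); Al³⁺ < Mg²⁺ (isoelectronic, higher Z=13 is smaller); Mg²⁺ < Na⁺ (both 10 e⁻, Z=12>11); Na⁺ < F⁻ (isoelectronic, higher Z=11 is smaller); F⁻ < O²⁻ (isoelectronic, higher Z=9 is smaller); O²⁻ < S²⁻ (same group, period 2 vs 3).
So the order is Si⁴⁺ < Al³⁺ < Mg²⁺ < Na⁺ < F⁻ < O²⁻ < S²⁻; the 6th-largest ion is Al³⁺.

Al³⁺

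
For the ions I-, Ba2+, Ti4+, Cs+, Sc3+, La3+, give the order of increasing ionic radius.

Ti4+ < Sc3+ < La3+ < Ba2+ < Cs+ < I-

Tabulating Z and e⁻: Ti4+ has 18 e⁻ (Z=22), Sc3+ has 18 e⁻ (Z=21), La3+ has 54 e⁻ (Z=57), Ba2+ has 54 e⁻ (Z=56), Cs+ has 54 e⁻ (Z=55), I- has 54 e⁻ (Z=53). Ti4+ < Sc3+ (both 18 e⁻, Z=22>21); Sc3+ < La3+ (same group, 2 shells fewer); La3+ < Ba2+ (both 54 e⁻, Z=57>56); Ba2+ < Cs+ (isoelectronic, higher Z=56 is smaller); Cs+ < I- (isoelectronic, higher Z=55 is smaller).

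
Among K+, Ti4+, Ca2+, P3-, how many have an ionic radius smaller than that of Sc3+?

These species are isoelectronic with 18 electrons. The only difference is the number of protons: Ti4+ (Z=22), Sc3+ (Z=21), Ca2+ (Z=20), K+ (Z=19), P3- (Z=15). The strongest nuclear pull (Ti4+) gives the smallest ion.
Ordering all of them (including Sc3+) by radius gives Ti4+ < Sc3+ < Ca2+ < K+ < P3-. So 1 is smaller.

1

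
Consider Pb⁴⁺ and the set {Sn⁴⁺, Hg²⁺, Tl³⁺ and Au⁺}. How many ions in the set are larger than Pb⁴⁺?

3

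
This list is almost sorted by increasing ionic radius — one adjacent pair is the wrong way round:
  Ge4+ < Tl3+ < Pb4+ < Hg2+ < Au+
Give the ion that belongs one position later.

Compare adjacent ions: Pb4+ and Tl3+ share 78 electrons; the higher nuclear charge on Pb (Z=82) contracts it more, so Pb4+ < Tl3+ — yet in this increasing list Tl3+ sits before Pb4+. Nothing else is reversed, so Tl3+ should move one place to the right.

Tl3+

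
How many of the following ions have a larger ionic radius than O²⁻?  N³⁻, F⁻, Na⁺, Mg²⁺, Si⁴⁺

All of these have 10 electrons (isoelectronic). With the same electron cloud, the ion with the most protons pulls it in tightest. Nuclear charges: Si⁴⁺ (Z=14), Mg²⁺ (Z=12), Na⁺ (Z=11), F⁻ (Z=9), O²⁻ (Z=8), N³⁻ (Z=7). Highest Z is smallest.
Ordering all of them (including O²⁻) by radius gives Si⁴⁺ < Mg²⁺ < Na⁺ < F⁻ < O²⁻ < N³⁻. Count: 1.

1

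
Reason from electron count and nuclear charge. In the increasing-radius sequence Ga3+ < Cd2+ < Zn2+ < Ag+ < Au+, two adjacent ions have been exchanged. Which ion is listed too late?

Zn2+

Check each adjacent pair. Cd2+ and Zn2+ are reversed: same group and charge — period 4 sits above period 5, so Zn2+ is smaller. No other neighbouring pair contradicts the periodic trends, so Zn2+ is the ion listed too late.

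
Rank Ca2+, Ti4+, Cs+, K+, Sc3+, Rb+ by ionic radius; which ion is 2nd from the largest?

Rb+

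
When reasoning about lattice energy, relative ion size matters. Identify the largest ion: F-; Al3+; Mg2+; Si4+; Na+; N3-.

All of these have 10 electrons (isoelectronic). With the same electron cloud, the ion with the most protons pulls it in tightest. Nuclear charges: Si4+ (Z=14), Al3+ (Z=13), Mg2+ (Z=12), Na+ (Z=11), F- (Z=9), N3- (Z=7). Highest Z is smallest.

N3-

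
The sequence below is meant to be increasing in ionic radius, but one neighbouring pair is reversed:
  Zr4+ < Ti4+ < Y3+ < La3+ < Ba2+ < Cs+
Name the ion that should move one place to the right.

Zr4+

Scanning neighbour by neighbour, only Zr4+/Ti4+ violates a trend: Ti4+ and Zr4+ are in one column with the same charge; the lighter period-4 ion has one fewer shell and is smaller. That makes Zr4+ the one sitting a position early relative to where it belongs.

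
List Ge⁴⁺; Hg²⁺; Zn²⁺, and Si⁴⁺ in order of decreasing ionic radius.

First list Z and electron count for each: Si⁴⁺ has 10 e⁻ (Z=14), Ge⁴⁺ has 28 e⁻ (Z=32), Zn²⁺ has 28 e⁻ (Z=30), Hg²⁺ has 78 e⁻ (Z=80). Si⁴⁺ < Ge⁴⁺ (same group, 1 shell fewer); Ge⁴⁺ < Zn²⁺ (both 28 e⁻, Z=32>30); Zn²⁺ < Hg²⁺ (same group, period 4 vs 6).

Hg²⁺ > Zn²⁺ > Ge⁴⁺ > Si⁴⁺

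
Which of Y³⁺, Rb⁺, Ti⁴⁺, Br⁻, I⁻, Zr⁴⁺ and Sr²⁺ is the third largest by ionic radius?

Rb⁺

Electron counts and nuclear charges: Ti⁴⁺ (Z=22, 18 e⁻), Zr⁴⁺ (Z=40, 36 e⁻), Y³⁺ (Z=39, 36 e⁻), Sr²⁺ (Z=38, 36 e⁻), Rb⁺ (Z=37, 36 e⁻), Br⁻ (Z=35, 36 e⁻), I⁻ (Z=53, 54 e⁻). Ti⁴⁺ < Zr⁴⁺ (same group, 1 shell fewer); Zr⁴⁺ < Y³⁺ (isoelectronic, higher Z=40 is smaller); Y³⁺ < Sr²⁺ (isoelectronic, higher Z=39 is smaller); Sr²⁺ < Rb⁺ (both 36 e⁻, Z=38>37); Rb⁺ < Br⁻ (both 36 e⁻, Z=37>35); Br⁻ < I⁻ (same group, period 4 vs 5).
That gives Ti⁴⁺ < Zr⁴⁺ < Y³⁺ < Sr²⁺ < Rb⁺ < Br⁻ < I⁻. From the largest end, number 3 is Rb⁺.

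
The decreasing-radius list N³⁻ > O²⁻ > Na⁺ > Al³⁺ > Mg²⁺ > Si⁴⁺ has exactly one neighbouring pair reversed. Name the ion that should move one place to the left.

Mg²⁺

The pair Al³⁺, Mg²⁺ is the wrong way round — both have 10 electrons but Z(Al)=13 > Z(Mg)=12, so Al³⁺ should be the smaller of the two. All other adjacent pairs agree with periodic trends, so Mg²⁺ is the misplaced ion.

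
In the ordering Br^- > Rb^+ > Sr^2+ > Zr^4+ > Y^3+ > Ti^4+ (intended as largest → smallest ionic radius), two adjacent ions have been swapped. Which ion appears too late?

Y^3+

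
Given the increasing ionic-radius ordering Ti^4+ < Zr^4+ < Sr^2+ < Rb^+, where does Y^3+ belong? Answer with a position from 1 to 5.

3

First list Z and electron count for each: Ti^4+ (Z=22, 18 e⁻), Zr^4+ (Z=40, 36 e⁻), Y^3+ (Z=39, 36 e⁻), Sr^2+ (Z=38, 36 e⁻), Rb^+ (Z=37, 36 e⁻). Ti^4+ < Zr^4+ (same group, 1 shell fewer); Zr^4+ < Y^3+ (isoelectronic, higher Z=40 is smaller); Y^3+ < Sr^2+ (isoelectronic, higher Z=39 is smaller); Sr^2+ < Rb^+ (both 36 e⁻, Z=38>37).
With Y^3+ included the full order is Ti^4+ < Zr^4+ < Y^3+ < Sr^2+ < Rb^+, so it takes position 3.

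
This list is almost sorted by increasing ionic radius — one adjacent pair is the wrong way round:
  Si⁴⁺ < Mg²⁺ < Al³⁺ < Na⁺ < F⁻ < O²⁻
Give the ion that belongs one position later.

Mg²⁺

Scanning neighbour by neighbour, only Mg²⁺/Al³⁺ violates a trend: both have 10 electrons but Z(Al)=13 > Z(Mg)=12, so Al³⁺ should be the smaller of the two. That makes Mg²⁺ the one sitting a position early relative to where it belongs.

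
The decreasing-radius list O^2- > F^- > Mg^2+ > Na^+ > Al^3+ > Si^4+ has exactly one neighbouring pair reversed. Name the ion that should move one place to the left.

Scanning neighbour by neighbour, only Mg^2+/Na^+ violates a trend: they are isoelectronic (10 e⁻) and Mg has more protons than Na (12 vs 11), making Mg^2+ smaller. That makes Na^+ the one sitting a position late relative to where it belongs.

Na^+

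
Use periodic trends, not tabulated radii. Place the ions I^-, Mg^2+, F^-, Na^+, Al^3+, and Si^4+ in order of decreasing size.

I^- > F^- > Na^+ > Mg^2+ > Al^3+ > Si^4+

Tabulating Z and e⁻: Si^4+ has 10 e⁻ (Z=14), Al^3+ has 10 e⁻ (Z=13), Mg^2+ has 10 e⁻ (Z=12), Na^+ has 10 e⁻ (Z=11), F^- has 10 e⁻ (Z=9), I^- has 54 e⁻ (Z=53). Si^4+ < Al^3+ (isoelectronic, higher Z=14 is smaller); Al^3+ < Mg^2+ (isoelectronic, higher Z=13 is smaller); Mg^2+ < Na^+ (isoelectronic, higher Z=12 is smaller); Na^+ < F^- (both 10 e⁻, Z=11>9); F^- < I^- (same group, period 2 vs 5).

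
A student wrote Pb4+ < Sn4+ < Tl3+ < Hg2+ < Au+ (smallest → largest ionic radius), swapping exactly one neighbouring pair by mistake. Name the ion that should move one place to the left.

Sn4+

Scanning neighbour by neighbour, only Pb4+/Sn4+ violates a trend: Sn4+ and Pb4+ are in one column with the same charge; the lighter period-5 ion has one fewer shell and is smaller. That makes Sn4+ the one sitting a position late relative to where it belongs.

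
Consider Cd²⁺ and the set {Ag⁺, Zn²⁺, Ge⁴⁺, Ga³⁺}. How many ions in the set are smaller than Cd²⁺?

Tabulating Z and e⁻: Ge⁴⁺ (Z=32, 28 e⁻), Ga³⁺ (Z=31, 28 e⁻), Zn²⁺ (Z=30, 28 e⁻), Cd²⁺ (Z=48, 46 e⁻), Ag⁺ (Z=47, 46 e⁻). Ge⁴⁺ < Ga³⁺ (both 28 e⁻, Z=32>31); Ga³⁺ < Zn²⁺ (isoelectronic, higher Z=31 is smaller); Zn²⁺ < Cd²⁺ (same group, 1 shell fewer); Cd²⁺ < Ag⁺ (isoelectronic, higher Z=48 is smaller).
Relative to Cd²⁺, the ions that are smaller are Ge⁴⁺, Ga³⁺, Zn²⁺. That's 3.

3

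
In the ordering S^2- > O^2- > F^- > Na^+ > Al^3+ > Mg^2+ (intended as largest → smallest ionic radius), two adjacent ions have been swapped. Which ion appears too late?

Check each adjacent pair. Al^3+ and Mg^2+ are reversed: they are isoelectronic (10 e⁻) and Al has more protons than Mg (13 vs 12), making Al^3+ smaller. No other neighbouring pair contradicts the periodic trends, so Mg^2+ is the ion listed too late.

Mg^2+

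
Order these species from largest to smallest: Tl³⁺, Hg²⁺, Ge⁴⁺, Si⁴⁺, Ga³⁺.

Hg²⁺ > Tl³⁺ > Ga³⁺ > Ge⁴⁺ > Si⁴⁺

Tabulating Z and e⁻: Si⁴⁺ has 10 e⁻ (Z=14), Ge⁴⁺ has 28 e⁻ (Z=32), Ga³⁺ has 28 e⁻ (Z=31), Tl³⁺ has 78 e⁻ (Z=81), Hg²⁺ has 78 e⁻ (Z=80). Si⁴⁺ < Ge⁴⁺ (same group, 1 shell fewer); Ge⁴⁺ < Ga³⁺ (isoelectronic, higher Z=32 is smaller); Ga³⁺ < Tl³⁺ (same group, 2 shells fewer); Tl³⁺ < Hg²⁺ (isoelectronic, higher Z=81 is smaller).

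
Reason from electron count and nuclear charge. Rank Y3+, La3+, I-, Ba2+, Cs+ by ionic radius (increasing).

Tabulating Z and e⁻: Y3+ has 36 e⁻ (Z=39), La3+ has 54 e⁻ (Z=57), Ba2+ has 54 e⁻ (Z=56), Cs+ has 54 e⁻ (Z=55), I- has 54 e⁻ (Z=53). Y3+ < La3+ (same group, period 5 vs 6); La3+ < Ba2+ (isoelectronic, higher Z=57 is smaller); Ba2+ < Cs+ (both 54 e⁻, Z=56>55); Cs+ < I- (both 54 e⁻, Z=55>53).

Y3+ < La3+ < Ba2+ < Cs+ < I-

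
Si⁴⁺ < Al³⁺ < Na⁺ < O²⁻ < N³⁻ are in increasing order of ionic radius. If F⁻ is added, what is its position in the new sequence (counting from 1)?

4

All of these have 10 electrons (isoelectronic). With the same electron cloud, the ion with the most protons pulls it in tightest. Nuclear charges: Si⁴⁺ (Z=14), Al³⁺ (Z=13), Na⁺ (Z=11), F⁻ (Z=9), O²⁻ (Z=8), N³⁻ (Z=7). Highest Z is smallest.
Merged order: Si⁴⁺ < Al³⁺ < Na⁺ < F⁻ < O²⁻ < N³⁻ — F⁻ is number 4.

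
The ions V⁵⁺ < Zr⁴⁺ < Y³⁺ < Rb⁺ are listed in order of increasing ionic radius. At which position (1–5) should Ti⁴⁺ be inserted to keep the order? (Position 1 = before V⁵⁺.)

Tabulating Z and e⁻: V⁵⁺: 18 e⁻, Z=23, Ti⁴⁺: 18 e⁻, Z=22, Zr⁴⁺: 36 e⁻, Z=40, Y³⁺: 36 e⁻, Z=39, Rb⁺: 36 e⁻, Z=37. V⁵⁺ < Ti⁴⁺ (isoelectronic, higher Z=23 is smaller); Ti⁴⁺ < Zr⁴⁺ (same group, period 4 vs 5); Zr⁴⁺ < Y³⁺ (both 36 e⁻, Z=40>39); Y³⁺ < Rb⁺ (isoelectronic, higher Z=39 is smaller).
Merged order: V⁵⁺ < Ti⁴⁺ < Zr⁴⁺ < Y³⁺ < Rb⁺ — Ti⁴⁺ is number 2.

2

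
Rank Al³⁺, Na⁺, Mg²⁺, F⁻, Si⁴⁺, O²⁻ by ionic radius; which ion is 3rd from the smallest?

Mg²⁺

All of these have 10 electrons (isoelectronic). With the same electron cloud, the ion with the most protons pulls it in tightest. Nuclear charges: Si⁴⁺ (Z=14), Al³⁺ (Z=13), Mg²⁺ (Z=12), Na⁺ (Z=11), F⁻ (Z=9), O²⁻ (Z=8). Highest Z is smallest.
That gives Si⁴⁺ < Al³⁺ < Mg²⁺ < Na⁺ < F⁻ < O²⁻. From the smallest end, number 3 is Mg²⁺.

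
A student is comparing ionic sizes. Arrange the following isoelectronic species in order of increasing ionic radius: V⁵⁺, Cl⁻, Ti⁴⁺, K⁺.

V⁵⁺ < Ti⁴⁺ < K⁺ < Cl⁻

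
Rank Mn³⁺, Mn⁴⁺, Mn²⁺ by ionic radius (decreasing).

These are all Mn ions. Removing more electrons (higher positive charge) pulls the remaining electrons in closer, so Mn⁴⁺ is smallest and Mn²⁺ is largest.

Mn²⁺ > Mn³⁺ > Mn⁴⁺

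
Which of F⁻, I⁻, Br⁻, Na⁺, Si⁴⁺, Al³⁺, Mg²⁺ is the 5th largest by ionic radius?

First list Z and electron count for each: Si⁴⁺: 10 e⁻, Z=14, Al³⁺: 10 e⁻, Z=13, Mg²⁺: 10 e⁻, Z=12, Na⁺: 10 e⁻, Z=11, F⁻: 10 e⁻, Z=9, Br⁻: 36 e⁻, Z=35, I⁻: 54 e⁻, Z=53. Si⁴⁺ < Al³⁺ (both 10 e⁻, Z=14>13); Al³⁺ < Mg²⁺ (both 10 e⁻, Z=13>12); Mg²⁺ < Na⁺ (both 10 e⁻, Z=12>11); Na⁺ < F⁻ (isoelectronic, higher Z=11 is smaller); F⁻ < Br⁻ (same group, period 2 vs 4); Br⁻ < I⁻ (same group, 1 shell fewer).
Full ascending order: Si⁴⁺ < Al³⁺ < Mg²⁺ < Na⁺ < F⁻ < Br⁻ < I⁻. Counting from the largest, position 5 is Mg²⁺.

Mg²⁺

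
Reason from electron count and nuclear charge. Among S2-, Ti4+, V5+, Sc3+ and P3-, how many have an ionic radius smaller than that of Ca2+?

3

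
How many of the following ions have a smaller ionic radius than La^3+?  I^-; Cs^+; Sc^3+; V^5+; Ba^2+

2

V^5+: 18 e⁻, Z=23, Sc^3+: 18 e⁻, Z=21, La^3+: 54 e⁻, Z=57, Ba^2+: 54 e⁻, Z=56, Cs^+: 54 e⁻, Z=55, I^-: 54 e⁻, Z=53. V^5+ < Sc^3+ (isoelectronic, higher Z=23 is smaller); Sc^3+ < La^3+ (same group, period 4 vs 6); La^3+ < Ba^2+ (both 54 e⁻, Z=57>56); Ba^2+ < Cs^+ (both 54 e⁻, Z=56>55); Cs^+ < I^- (isoelectronic, higher Z=55 is smaller).
Overall: V^5+ < Sc^3+ < La^3+ < Ba^2+ < Cs^+ < I^-. La^3+ has 2 below it and 3 above. Count: 2.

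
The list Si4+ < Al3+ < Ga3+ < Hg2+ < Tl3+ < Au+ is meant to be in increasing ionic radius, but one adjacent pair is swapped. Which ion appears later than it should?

Tl3+

Scanning neighbour by neighbour, only Hg2+/Tl3+ violates a trend: they are isoelectronic (78 e⁻) and Tl has more protons than Hg (81 vs 80), making Tl3+ smaller. That makes Tl3+ the one sitting a position late relative to where it belongs.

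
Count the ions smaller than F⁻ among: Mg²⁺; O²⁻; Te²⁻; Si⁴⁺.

2

Si⁴⁺ has 10 e⁻ (Z=14), Mg²⁺ has 10 e⁻ (Z=12), F⁻ has 10 e⁻ (Z=9), O²⁻ has 10 e⁻ (Z=8), Te²⁻ has 54 e⁻ (Z=52). Si⁴⁺ < Mg²⁺ (isoelectronic, higher Z=14 is smaller); Mg²⁺ < F⁻ (isoelectronic, higher Z=12 is smaller); F⁻ < O²⁻ (both 10 e⁻, Z=9>8); O²⁻ < Te²⁻ (same group, 3 shells fewer).
Relative to F⁻, the ions that are smaller are Si⁴⁺, Mg²⁺. So 2 are smaller.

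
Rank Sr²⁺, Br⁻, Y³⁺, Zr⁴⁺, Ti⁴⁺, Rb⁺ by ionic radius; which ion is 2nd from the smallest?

First list Z and electron count for each: Ti⁴⁺ (Z=22, 18 e⁻), Zr⁴⁺ (Z=40, 36 e⁻), Y³⁺ (Z=39, 36 e⁻), Sr²⁺ (Z=38, 36 e⁻), Rb⁺ (Z=37, 36 e⁻), Br⁻ (Z=35, 36 e⁻). Ti⁴⁺ < Zr⁴⁺ (same group, period 4 vs 5); Zr⁴⁺ < Y³⁺ (isoelectronic, higher Z=40 is smaller); Y³⁺ < Sr²⁺ (isoelectronic, higher Z=39 is smaller); Sr²⁺ < Rb⁺ (both 36 e⁻, Z=38>37); Rb⁺ < Br⁻ (isoelectronic, higher Z=37 is smaller).
Full ascending order: Ti⁴⁺ < Zr⁴⁺ < Y³⁺ < Sr²⁺ < Rb⁺ < Br⁻. Counting from the smallest, position 2 is Zr⁴⁺.

Zr⁴⁺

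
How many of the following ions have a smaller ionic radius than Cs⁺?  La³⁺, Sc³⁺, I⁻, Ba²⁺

Electron counts and nuclear charges: Sc³⁺ has 18 e⁻ (Z=21), La³⁺ has 54 e⁻ (Z=57), Ba²⁺ has 54 e⁻ (Z=56), Cs⁺ has 54 e⁻ (Z=55), I⁻ has 54 e⁻ (Z=53). Sc³⁺ < La³⁺ (same group, 2 shells fewer); La³⁺ < Ba²⁺ (both 54 e⁻, Z=57>56); Ba²⁺ < Cs⁺ (isoelectronic, higher Z=56 is smaller); Cs⁺ < I⁻ (both 54 e⁻, Z=55>53).
Overall: Sc³⁺ < La³⁺ < Ba²⁺ < Cs⁺ < I⁻. Cs⁺ has 3 below it and 1 above. So 3 are smaller.

3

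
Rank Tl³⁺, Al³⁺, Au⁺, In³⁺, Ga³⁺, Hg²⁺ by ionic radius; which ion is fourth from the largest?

In³⁺

Tabulating Z and e⁻: Al³⁺ (Z=13, 10 e⁻), Ga³⁺ (Z=31, 28 e⁻), In³⁺ (Z=49, 46 e⁻), Tl³⁺ (Z=81, 78 e⁻), Hg²⁺ (Z=80, 78 e⁻), Au⁺ (Z=79, 78 e⁻). Al³⁺ < Ga³⁺ (same group, period 3 vs 4); Ga³⁺ < In³⁺ (same group, period 4 vs 5); In³⁺ < Tl³⁺ (same group, 1 shell fewer); Tl³⁺ < Hg²⁺ (both 78 e⁻, Z=81>80); Hg²⁺ < Au⁺ (both 78 e⁻, Z=80>79).
Full ascending order: Al³⁺ < Ga³⁺ < In³⁺ < Tl³⁺ < Hg²⁺ < Au⁺. Counting from the largest, position 4 is In³⁺.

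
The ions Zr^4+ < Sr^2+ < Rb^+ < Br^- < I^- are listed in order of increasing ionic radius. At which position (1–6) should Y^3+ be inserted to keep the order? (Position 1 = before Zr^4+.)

2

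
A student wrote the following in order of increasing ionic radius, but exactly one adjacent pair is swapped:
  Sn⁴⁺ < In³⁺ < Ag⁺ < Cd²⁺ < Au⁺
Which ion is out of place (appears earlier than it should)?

Check each adjacent pair. Ag⁺ and Cd²⁺ are reversed: Cd²⁺ and Ag⁺ share 46 electrons; the higher nuclear charge on Cd (Z=48) contracts it more, so Cd²⁺ < Ag⁺. No other neighbouring pair contradicts the periodic trends, so Ag⁺ is the ion listed too early.

Ag⁺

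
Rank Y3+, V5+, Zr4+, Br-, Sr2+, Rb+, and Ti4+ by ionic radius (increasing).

V5+ < Ti4+ < Zr4+ < Y3+ < Sr2+ < Rb+ < Br-

V5+: 18 e⁻, Z=23, Ti4+: 18 e⁻, Z=22, Zr4+: 36 e⁻, Z=40, Y3+: 36 e⁻, Z=39, Sr2+: 36 e⁻, Z=38, Rb+: 36 e⁻, Z=37, Br-: 36 e⁻, Z=35. V5+ < Ti4+ (both 18 e⁻, Z=23>22); Ti4+ < Zr4+ (same group, period 4 vs 5); Zr4+ < Y3+ (isoelectronic, higher Z=40 is smaller); Y3+ < Sr2+ (isoelectronic, higher Z=39 is smaller); Sr2+ < Rb+ (isoelectronic, higher Z=38 is smaller); Rb+ < Br- (both 36 e⁻, Z=37>35).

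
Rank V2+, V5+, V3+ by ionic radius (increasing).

V5+ < V3+ < V2+

These are all V ions. Removing more electrons (higher positive charge) pulls the remaining electrons in closer, so V5+ is smallest and V2+ is largest.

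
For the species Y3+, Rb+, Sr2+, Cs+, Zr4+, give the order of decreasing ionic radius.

Work out protons and electrons: Zr4+ has 36 e⁻ (Z=40), Y3+ has 36 e⁻ (Z=39), Sr2+ has 36 e⁻ (Z=38), Rb+ has 36 e⁻ (Z=37), Cs+ has 54 e⁻ (Z=55). Zr4+ < Y3+ (both 36 e⁻, Z=40>39); Y3+ < Sr2+ (both 36 e⁻, Z=39>38); Sr2+ < Rb+ (both 36 e⁻, Z=38>37); Rb+ < Cs+ (same group, period 5 vs 6).

Cs+ > Rb+ > Sr2+ > Y3+ > Zr4+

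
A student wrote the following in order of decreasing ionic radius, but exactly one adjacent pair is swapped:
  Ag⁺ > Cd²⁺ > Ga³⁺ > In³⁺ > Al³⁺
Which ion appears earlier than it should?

Ga³⁺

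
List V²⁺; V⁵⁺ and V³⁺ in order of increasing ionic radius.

These are all V ions. Removing more electrons (higher positive charge) pulls the remaining electrons in closer, so V⁵⁺ is smallest and V²⁺ is largest.

V⁵⁺ < V³⁺ < V²⁺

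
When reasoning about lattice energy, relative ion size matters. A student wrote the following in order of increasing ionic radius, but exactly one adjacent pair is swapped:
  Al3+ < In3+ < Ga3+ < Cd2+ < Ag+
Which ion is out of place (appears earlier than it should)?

In3+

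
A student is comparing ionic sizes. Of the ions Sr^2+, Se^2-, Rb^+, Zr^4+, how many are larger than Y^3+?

3

Isoelectronic series (36 e⁻ each). Size is set by nuclear charge: more protons means a smaller ion. Zr^4+ (Z=40), Y^3+ (Z=39), Sr^2+ (Z=38), Rb^+ (Z=37), Se^2- (Z=34).
Overall: Zr^4+ < Y^3+ < Sr^2+ < Rb^+ < Se^2-. Y^3+ has 1 below it and 3 above. So 3 are larger.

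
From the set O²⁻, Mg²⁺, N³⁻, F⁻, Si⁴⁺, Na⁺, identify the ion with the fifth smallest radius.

O²⁻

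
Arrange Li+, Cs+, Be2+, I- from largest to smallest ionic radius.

I- > Cs+ > Li+ > Be2+

Work out protons and electrons: Be2+ has 2 e⁻ (Z=4), Li+ has 2 e⁻ (Z=3), Cs+ has 54 e⁻ (Z=55), I- has 54 e⁻ (Z=53). Be2+ < Li+ (isoelectronic, higher Z=4 is smaller); Li+ < Cs+ (same group, 4 shells fewer); Cs+ < I- (isoelectronic, higher Z=55 is smaller).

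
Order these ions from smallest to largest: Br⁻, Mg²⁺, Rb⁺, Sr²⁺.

Mg²⁺: 10 e⁻, Z=12, Sr²⁺: 36 e⁻, Z=38, Rb⁺: 36 e⁻, Z=37, Br⁻: 36 e⁻, Z=35. Mg²⁺ < Sr²⁺ (same group, 2 shells fewer); Sr²⁺ < Rb⁺ (isoelectronic, higher Z=38 is smaller); Rb⁺ < Br⁻ (both 36 e⁻, Z=37>35).

Mg²⁺ < Sr²⁺ < Rb⁺ < Br⁻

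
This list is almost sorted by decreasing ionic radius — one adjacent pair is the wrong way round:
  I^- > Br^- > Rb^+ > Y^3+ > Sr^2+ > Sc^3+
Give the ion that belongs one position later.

The pair Y^3+, Sr^2+ is the wrong way round — they are isoelectronic (36 e⁻) and Y has more protons than Sr (39 vs 38), making Y^3+ smaller. All other adjacent pairs agree with periodic trends, so Y^3+ is the misplaced ion.

Y^3+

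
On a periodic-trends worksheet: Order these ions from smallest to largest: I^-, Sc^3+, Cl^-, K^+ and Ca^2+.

Sc^3+ < Ca^2+ < K^+ < Cl^- < I^-

Sc^3+ has 18 e⁻ (Z=21), Ca^2+ has 18 e⁻ (Z=20), K^+ has 18 e⁻ (Z=19), Cl^- has 18 e⁻ (Z=17), I^- has 54 e⁻ (Z=53). Sc^3+ < Ca^2+ (both 18 e⁻, Z=21>20); Ca^2+ < K^+ (both 18 e⁻, Z=20>19); K^+ < Cl^- (isoelectronic, higher Z=19 is smaller); Cl^- < I^- (same group, period 3 vs 5).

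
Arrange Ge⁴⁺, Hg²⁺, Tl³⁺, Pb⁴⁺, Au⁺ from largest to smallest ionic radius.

Ge⁴⁺: 28 e⁻, Z=32, Pb⁴⁺: 78 e⁻, Z=82, Tl³⁺: 78 e⁻, Z=81, Hg²⁺: 78 e⁻, Z=80, Au⁺: 78 e⁻, Z=79. Ge⁴⁺ < Pb⁴⁺ (same group, period 4 vs 6); Pb⁴⁺ < Tl³⁺ (isoelectronic, higher Z=82 is smaller); Tl³⁺ < Hg²⁺ (both 78 e⁻, Z=81>80); Hg²⁺ < Au⁺ (both 78 e⁻, Z=80>79).

Au⁺ > Hg²⁺ > Tl³⁺ > Pb⁴⁺ > Ge⁴⁺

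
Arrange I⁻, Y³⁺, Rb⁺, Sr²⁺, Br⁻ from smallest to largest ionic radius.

Y³⁺ < Sr²⁺ < Rb⁺ < Br⁻ < I⁻

Work out protons and electrons: Y³⁺ has 36 e⁻ (Z=39), Sr²⁺ has 36 e⁻ (Z=38), Rb⁺ has 36 e⁻ (Z=37), Br⁻ has 36 e⁻ (Z=35), I⁻ has 54 e⁻ (Z=53). Y³⁺ < Sr²⁺ (isoelectronic, higher Z=39 is smaller); Sr²⁺ < Rb⁺ (isoelectronic, higher Z=38 is smaller); Rb⁺ < Br⁻ (isoelectronic, higher Z=37 is smaller); Br⁻ < I⁻ (same group, 1 shell fewer).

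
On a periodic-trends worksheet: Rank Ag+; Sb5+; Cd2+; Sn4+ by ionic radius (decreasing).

Ag+ > Cd2+ > Sn4+ > Sb5+

These species are isoelectronic with 46 electrons. The only difference is the number of protons: Sb5+ (Z=51), Sn4+ (Z=50), Cd2+ (Z=48), Ag+ (Z=47). The strongest nuclear pull (Sb5+) gives the smallest ion.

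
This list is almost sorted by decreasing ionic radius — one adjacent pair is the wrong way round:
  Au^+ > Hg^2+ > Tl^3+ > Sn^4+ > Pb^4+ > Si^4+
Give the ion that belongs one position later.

Sn^4+

The pair Sn^4+, Pb^4+ is the wrong way round — same group and charge — period 5 sits above period 6, so Sn^4+ is smaller. All other adjacent pairs agree with periodic trends, so Sn^4+ is the misplaced ion.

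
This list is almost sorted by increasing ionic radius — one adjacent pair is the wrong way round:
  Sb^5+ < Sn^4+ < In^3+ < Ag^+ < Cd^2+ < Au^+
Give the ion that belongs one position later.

Check each adjacent pair. Ag^+ and Cd^2+ are reversed: they are isoelectronic (46 e⁻) and Cd has more protons than Ag (48 vs 47), making Cd^2+ smaller. No other neighbouring pair contradicts the periodic trends, so Ag^+ is the ion listed too early.

Ag^+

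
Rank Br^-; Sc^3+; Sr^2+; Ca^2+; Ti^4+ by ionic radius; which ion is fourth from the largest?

Sc^3+

Electron counts and nuclear charges: Ti^4+ has 18 e⁻ (Z=22), Sc^3+ has 18 e⁻ (Z=21), Ca^2+ has 18 e⁻ (Z=20), Sr^2+ has 36 e⁻ (Z=38), Br^- has 36 e⁻ (Z=35). Ti^4+ < Sc^3+ (isoelectronic, higher Z=22 is smaller); Sc^3+ < Ca^2+ (isoelectronic, higher Z=21 is smaller); Ca^2+ < Sr^2+ (same group, period 4 vs 5); Sr^2+ < Br^- (both 36 e⁻, Z=38>35).
Ordering: Ti^4+ < Sc^3+ < Ca^2+ < Sr^2+ < Br^-. The fourth largest is Sc^3+.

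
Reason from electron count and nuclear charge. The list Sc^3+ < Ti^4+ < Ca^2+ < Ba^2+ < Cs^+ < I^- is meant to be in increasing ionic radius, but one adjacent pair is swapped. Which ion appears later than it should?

Ti^4+

Scanning neighbour by neighbour, only Sc^3+/Ti^4+ violates a trend: they are isoelectronic (18 e⁻) and Ti has more protons than Sc (22 vs 21), making Ti^4+ smaller. That makes Ti^4+ the one sitting a position late relative to where it belongs.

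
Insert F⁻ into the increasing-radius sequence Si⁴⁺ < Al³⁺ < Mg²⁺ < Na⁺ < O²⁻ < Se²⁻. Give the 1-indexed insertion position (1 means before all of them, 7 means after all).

5

Work out protons and electrons: Si⁴⁺: 10 e⁻, Z=14, Al³⁺: 10 e⁻, Z=13, Mg²⁺: 10 e⁻, Z=12, Na⁺: 10 e⁻, Z=11, F⁻: 10 e⁻, Z=9, O²⁻: 10 e⁻, Z=8, Se²⁻: 36 e⁻, Z=34. Si⁴⁺ < Al³⁺ (both 10 e⁻, Z=14>13); Al³⁺ < Mg²⁺ (isoelectronic, higher Z=13 is smaller); Mg²⁺ < Na⁺ (both 10 e⁻, Z=12>11); Na⁺ < F⁻ (isoelectronic, higher Z=11 is smaller); F⁻ < O²⁻ (isoelectronic, higher Z=9 is smaller); O²⁻ < Se²⁻ (same group, period 2 vs 4).
The complete sequence is Si⁴⁺ < Al³⁺ < Mg²⁺ < Na⁺ < F⁻ < O²⁻ < Se²⁻. F⁻ sits at position 5.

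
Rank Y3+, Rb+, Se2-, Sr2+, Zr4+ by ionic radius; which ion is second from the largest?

Rb+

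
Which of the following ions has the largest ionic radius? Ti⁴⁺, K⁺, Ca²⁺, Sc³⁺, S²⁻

S²⁻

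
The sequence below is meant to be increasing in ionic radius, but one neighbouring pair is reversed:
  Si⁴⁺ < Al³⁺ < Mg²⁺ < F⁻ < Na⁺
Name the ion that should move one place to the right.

F⁻

Compare adjacent ions: they are isoelectronic (10 e⁻) and Na has more protons than F (11 vs 9), making Na⁺ smaller — yet in this increasing list F⁻ sits before Na⁺. Nothing else is reversed, so F⁻ should move one place to the right.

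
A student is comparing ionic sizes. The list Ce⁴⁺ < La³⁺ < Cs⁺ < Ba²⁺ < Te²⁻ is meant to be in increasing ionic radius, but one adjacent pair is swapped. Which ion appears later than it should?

Compare adjacent ions: Ba²⁺ and Cs⁺ share 54 electrons; the higher nuclear charge on Ba (Z=56) contracts it more, so Ba²⁺ < Cs⁺ — yet in this increasing list Cs⁺ sits before Ba²⁺. Nothing else is reversed, so Ba²⁺ should move one place to the left.

Ba²⁺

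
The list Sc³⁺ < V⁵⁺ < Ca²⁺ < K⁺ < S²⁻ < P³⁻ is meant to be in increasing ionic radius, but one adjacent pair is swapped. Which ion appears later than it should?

V⁵⁺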